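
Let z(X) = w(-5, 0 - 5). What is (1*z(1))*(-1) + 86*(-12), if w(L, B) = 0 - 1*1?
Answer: -1031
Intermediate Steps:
w(L, B) = -1 (w(L, B) = 0 - 1 = -1)
z(X) = -1
(1*z(1))*(-1) + 86*(-12) = (1*(-1))*(-1) + 86*(-12) = -1*(-1) - 1032 = 1 - 1032 = -1031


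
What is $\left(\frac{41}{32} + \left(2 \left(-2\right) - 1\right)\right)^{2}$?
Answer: $\frac{14161}{1024} \approx 13.829$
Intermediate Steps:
$\left(\frac{41}{32} + \left(2 \left(-2\right) - 1\right)\right)^{2} = \left(41 \cdot \frac{1}{32} - 5\right)^{2} = \left(\frac{41}{32} - 5\right)^{2} = \left(- \frac{119}{32}\right)^{2} = \frac{14161}{1024}$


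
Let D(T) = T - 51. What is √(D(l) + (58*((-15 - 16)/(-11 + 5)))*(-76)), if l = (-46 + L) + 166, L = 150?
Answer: I*√203001/3 ≈ 150.19*I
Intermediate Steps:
l = 270 (l = (-46 + 150) + 166 = 104 + 166 = 270)
D(T) = -51 + T
√(D(l) + (58*((-15 - 16)/(-11 + 5)))*(-76)) = √((-51 + 270) + (58*((-15 - 16)/(-11 + 5)))*(-76)) = √(219 + (58*(-31/(-6)))*(-76)) = √(219 + (58*(-31*(-⅙)))*(-76)) = √(219 + (58*(31/6))*(-76)) = √(219 + (899/3)*(-76)) = √(219 - 68324/3) = √(-67667/3) = I*√203001/3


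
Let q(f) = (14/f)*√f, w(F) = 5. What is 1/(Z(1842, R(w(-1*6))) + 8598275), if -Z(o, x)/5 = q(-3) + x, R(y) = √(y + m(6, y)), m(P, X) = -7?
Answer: 3*I/(5*(-14*√3 + 3*√2 + 5158965*I)) ≈ 1.163e-7 - 4.5101e-13*I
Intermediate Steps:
q(f) = 14/√f
R(y) = √(-7 + y) (R(y) = √(y - 7) = √(-7 + y))
Z(o, x) = -5*x + 70*I*√3/3 (Z(o, x) = -5*(14/√(-3) + x) = -5*(14*(-I*√3/3) + x) = -5*(-14*I*√3/3 + x) = -5*(x - 14*I*√3/3) = -5*x + 70*I*√3/3)
1/(Z(1842, R(w(-1*6))) + 8598275) = 1/((-5*√(-7 + 5) + 70*I*√3/3) + 8598275) = 1/((-5*I*√2 + 70*I*√3/3) + 8598275) = 1/(8598275 - 5*I*√2 + 70*I*√3/3)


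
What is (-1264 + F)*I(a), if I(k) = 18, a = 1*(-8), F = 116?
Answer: -20664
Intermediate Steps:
a = -8
(-1264 + F)*I(a) = (-1264 + 116)*18 = -1148*18 = -20664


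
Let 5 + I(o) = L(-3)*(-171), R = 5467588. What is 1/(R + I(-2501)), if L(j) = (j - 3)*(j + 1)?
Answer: 1/5465531 ≈ 1.8296e-7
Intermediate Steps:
L(j) = (1 + j)*(-3 + j) (L(j) = (-3 + j)*(1 + j) = (1 + j)*(-3 + j))
I(o) = -2057 (I(o) = -5 + (-3 + (-3)² - 2*(-3))*(-171) = -5 + (-3 + 9 + 6)*(-171) = -5 + 12*(-171) = -5 - 2052 = -2057)
1/(R + I(-2501)) = 1/(5467588 - 2057) = 1/5465531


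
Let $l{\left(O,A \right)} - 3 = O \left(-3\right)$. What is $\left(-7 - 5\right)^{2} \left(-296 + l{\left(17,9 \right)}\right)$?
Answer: $-49536$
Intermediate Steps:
$l{\left(O,A \right)} = 3 - 3 O$ ($l{\left(O,A \right)} = 3 + O \left(-3\right) = 3 - 3 O$)
$\left(-7 - 5\right)^{2} \left(-296 + l{\left(17,9 \right)}\right) = \left(-7 - 5\right)^{2} \left(-296 + \left(3 - 51\right)\right) = \left(-12\right)^{2} \left(-296 + \left(3 - 51\right)\right) = 144 \left(-296 - 48\right) = 144 \left(-344\right) = -49536$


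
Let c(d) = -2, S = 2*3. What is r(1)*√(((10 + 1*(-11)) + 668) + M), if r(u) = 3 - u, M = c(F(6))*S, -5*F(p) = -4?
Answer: 2*√655 ≈ 51.186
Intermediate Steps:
F(p) = ⅘ (F(p) = -⅕*(-4) = ⅘)
S = 6
M = -12 (M = -2*6 = -12)
r(1)*√(((10 + 1*(-11)) + 668) + M) = (3 - 1*1)*√(((10 + 1*(-11)) + 668) - 12) = (3 - 1)*√(((10 - 11) + 668) - 12) = 2*√((-1 + 668) - 12) = 2*√(667 - 12) = 2*√655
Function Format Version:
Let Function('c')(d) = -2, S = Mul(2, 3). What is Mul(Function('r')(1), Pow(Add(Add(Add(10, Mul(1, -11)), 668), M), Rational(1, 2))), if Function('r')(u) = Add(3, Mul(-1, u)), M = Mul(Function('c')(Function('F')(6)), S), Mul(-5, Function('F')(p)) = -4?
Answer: Mul(2, Pow(655, Rational(1, 2))) ≈ 51.186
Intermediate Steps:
Function('F')(p) = Rational(4, 5) (Function('F')(p) = Mul(Rational(-1, 5), -4) = Rational(4, 5))
S = 6
M = -12 (M = Mul(-2, 6) = -12)
Mul(Function('r')(1), Pow(Add(Add(Add(10, Mul(1, -11)), 668), M), Rational(1, 2))) = Mul(Add(3, Mul(-1, 1)), Pow(Add(Add(Add(10, Mul(1, -11)), 668), -12), Rational(1, 2))) = Mul(Add(3, -1), Pow(Add(Add(Add(10, -11), 668), -12), Rational(1, 2))) = Mul(2, Pow(Add(Add(-1, 668), -12), Rational(1, 2))) = Mul(2, Pow(Add(667, -12), Rational(1, 2))) = Mul(2, Pow(655, Rational(1, 2)))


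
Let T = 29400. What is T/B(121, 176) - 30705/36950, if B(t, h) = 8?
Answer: 27152109/7390 ≈ 3674.2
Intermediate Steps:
T/B(121, 176) - 30705/36950 = 29400/8 - 30705/36950 = 29400*(⅛) - 30705*1/36950 = 3675 - 6141/7390 = 27152109/7390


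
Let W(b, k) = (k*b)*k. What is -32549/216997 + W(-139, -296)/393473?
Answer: -241412002255/7762041871 ≈ -31.102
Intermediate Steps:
W(b, k) = b*k² (W(b, k) = (b*k)*k = b*k²)
-32549/216997 + W(-139, -296)/393473 = -32549/216997 - 139*(-296)²/393473 = -32549*1/216997 - 139*87616*(1/393473) = -2959/19727 - 12178624*1/393473 = -2959/19727 - 12178624/393473 = -241412002255/7762041871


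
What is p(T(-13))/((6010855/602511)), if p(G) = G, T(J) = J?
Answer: -7832643/6010855 ≈ -1.3031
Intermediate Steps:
p(T(-13))/((6010855/602511)) = -13/(6010855/602511) = -13/(6010855*(1/602511)) = -13/6010855/602511 = -13*602511/6010855 = -7832643/6010855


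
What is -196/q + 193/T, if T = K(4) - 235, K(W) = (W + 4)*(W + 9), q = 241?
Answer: -72189/31571 ≈ -2.2866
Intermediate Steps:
K(W) = (4 + W)*(9 + W)
T = -131 (T = (36 + 4² + 13*4) - 235 = (36 + 16 + 52) - 235 = 104 - 235 = -131)
-196/q + 193/T = -196/241 + 193/(-131) = -196*1/241 + 193*(-1/131) = -196/241 - 193/131 = -72189/31571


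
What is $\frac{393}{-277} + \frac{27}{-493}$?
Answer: $- \frac{201228}{136561} \approx -1.4735$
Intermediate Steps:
$\frac{393}{-277} + \frac{27}{-493} = 393 \left(- \frac{1}{277}\right) + 27 \left(- \frac{1}{493}\right) = - \frac{393}{277} - \frac{27}{493} = - \frac{201228}{136561}$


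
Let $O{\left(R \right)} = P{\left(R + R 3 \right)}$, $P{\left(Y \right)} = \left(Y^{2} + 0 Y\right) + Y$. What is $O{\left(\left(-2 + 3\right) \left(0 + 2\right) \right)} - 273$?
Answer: $-201$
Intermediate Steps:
$P{\left(Y \right)} = Y + Y^{2}$ ($P{\left(Y \right)} = \left(Y^{2} + 0\right) + Y = Y^{2} + Y = Y + Y^{2}$)
$O{\left(R \right)} = 4 R \left(1 + 4 R\right)$ ($O{\left(R \right)} = \left(R + R 3\right) \left(1 + \left(R + R 3\right)\right) = \left(R + 3 R\right) \left(1 + \left(R + 3 R\right)\right) = 4 R \left(1 + 4 R\right)$)
$O{\left(\left(-2 + 3\right) \left(0 + 2\right) \right)} - 273 = 4 \left(-2 + 3\right) \left(0 + 2\right) \left(1 + 4 \left(-2 + 3\right) \left(0 + 2\right)\right) - 273 = 4 \cdot 1 \cdot 2 \left(1 + 4 \cdot 1 \cdot 2\right) - 273 = 4 \cdot 2 \left(1 + 4 \cdot 2\right) - 273 = 4 \cdot 2 \left(1 + 8\right) - 273 = 4 \cdot 2 \cdot 9 - 273 = 72 - 273 = -201$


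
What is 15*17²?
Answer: 4335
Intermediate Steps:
15*17² = 15*289 = 4335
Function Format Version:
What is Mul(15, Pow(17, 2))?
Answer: 4335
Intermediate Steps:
Mul(15, Pow(17, 2)) = Mul(15, 289) = 4335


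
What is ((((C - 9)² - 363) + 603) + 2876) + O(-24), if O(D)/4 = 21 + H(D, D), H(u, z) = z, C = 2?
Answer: 3153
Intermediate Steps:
O(D) = 84 + 4*D (O(D) = 4*(21 + D) = 84 + 4*D)
((((C - 9)² - 363) + 603) + 2876) + O(-24) = ((((2 - 9)² - 363) + 603) + 2876) + (84 + 4*(-24)) = ((((-7)² - 363) + 603) + 2876) + (84 - 96) = (((49 - 363) + 603) + 2876) - 12 = ((-314 + 603) + 2876) - 12 = (289 + 2876) - 12 = 3165 - 12 = 3153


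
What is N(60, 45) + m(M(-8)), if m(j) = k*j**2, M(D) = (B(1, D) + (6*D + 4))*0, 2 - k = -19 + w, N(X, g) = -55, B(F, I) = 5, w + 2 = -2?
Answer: -55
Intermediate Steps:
w = -4 (w = -2 - 2 = -4)
k = 25 (k = 2 - (-19 - 4) = 2 - 1*(-23) = 2 + 23 = 25)
M(D) = 0 (M(D) = (5 + (6*D + 4))*0 = (5 + (4 + 6*D))*0 = (9 + 6*D)*0 = 0)
m(j) = 25*j**2
N(60, 45) + m(M(-8)) = -55 + 25*0**2 = -55 + 25*0 = -55 + 0 = -55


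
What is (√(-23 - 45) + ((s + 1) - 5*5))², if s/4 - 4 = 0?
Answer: 4*(4 - I*√17)² ≈ -4.0 - 131.94*I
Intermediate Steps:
s = 16 (s = 16 + 4*0 = 16 + 0 = 16)
(√(-23 - 45) + ((s + 1) - 5*5))² = (√(-23 - 45) + ((16 + 1) - 5*5))² = (√(-68) + (17 - 1*25))² = (2*I*√17 + (17 - 25))² = (2*I*√17 - 8)² = (-8 + 2*I*√17)²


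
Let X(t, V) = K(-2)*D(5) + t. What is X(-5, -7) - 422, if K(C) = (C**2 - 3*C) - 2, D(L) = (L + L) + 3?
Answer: -323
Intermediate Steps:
D(L) = 3 + 2*L (D(L) = 2*L + 3 = 3 + 2*L)
K(C) = -2 + C**2 - 3*C
X(t, V) = 104 + t (X(t, V) = (-2 + (-2)**2 - 3*(-2))*(3 + 2*5) + t = (-2 + 4 + 6)*(3 + 10) + t = 8*13 + t = 104 + t)
X(-5, -7) - 422 = (104 - 5) - 422 = 99 - 422 = -323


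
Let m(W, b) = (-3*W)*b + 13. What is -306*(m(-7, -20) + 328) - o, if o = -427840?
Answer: 452014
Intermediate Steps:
m(W, b) = 13 - 3*W*b (m(W, b) = -3*W*b + 13 = 13 - 3*W*b)
-306*(m(-7, -20) + 328) - o = -306*((13 - 3*(-7)*(-20)) + 328) - 1*(-427840) = -306*((13 - 420) + 328) + 427840 = -306*(-407 + 328) + 427840 = -306*(-79) + 427840 = 24174 + 427840 = 452014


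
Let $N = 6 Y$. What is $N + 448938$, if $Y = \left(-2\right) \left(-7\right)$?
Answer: $449022$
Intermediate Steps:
$Y = 14$
$N = 84$ ($N = 6 \cdot 14 = 84$)
$N + 448938 = 84 + 448938 = 449022$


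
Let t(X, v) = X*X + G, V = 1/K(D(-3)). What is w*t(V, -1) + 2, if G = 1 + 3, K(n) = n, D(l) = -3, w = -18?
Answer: -72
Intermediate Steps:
G = 4
V = -⅓ (V = 1/(-3) = -⅓ ≈ -0.33333)
t(X, v) = 4 + X² (t(X, v) = X*X + 4 = X² + 4 = 4 + X²)
w*t(V, -1) + 2 = -18*(4 + (-⅓)²) + 2 = -18*(4 + ⅑) + 2 = -18*37/9 + 2 = -74 + 2 = -72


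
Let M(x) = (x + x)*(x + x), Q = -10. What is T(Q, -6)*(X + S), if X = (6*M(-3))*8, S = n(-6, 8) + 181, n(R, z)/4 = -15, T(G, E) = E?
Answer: -11094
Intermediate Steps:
n(R, z) = -60 (n(R, z) = 4*(-15) = -60)
M(x) = 4*x² (M(x) = (2*x)*(2*x) = 4*x²)
S = 121 (S = -60 + 181 = 121)
X = 1728 (X = (6*(4*(-3)²))*8 = (6*(4*9))*8 = (6*36)*8 = 216*8 = 1728)
T(Q, -6)*(X + S) = -6*(1728 + 121) = -6*1849 = -11094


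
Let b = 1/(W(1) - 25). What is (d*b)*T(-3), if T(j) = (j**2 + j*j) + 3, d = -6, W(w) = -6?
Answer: 126/31 ≈ 4.0645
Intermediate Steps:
T(j) = 3 + 2*j**2 (T(j) = (j**2 + j**2) + 3 = 2*j**2 + 3 = 3 + 2*j**2)
b = -1/31 (b = 1/(-6 - 25) = 1/(-31) = -1/31 ≈ -0.032258)
(d*b)*T(-3) = (-6*(-1/31))*(3 + 2*(-3)**2) = 6*(3 + 2*9)/31 = 6*(3 + 18)/31 = (6/31)*21 = 126/31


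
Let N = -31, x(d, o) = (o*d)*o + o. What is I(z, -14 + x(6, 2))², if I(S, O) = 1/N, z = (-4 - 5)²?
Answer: 1/961 ≈ 0.0010406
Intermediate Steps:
x(d, o) = o + d*o² (x(d, o) = (d*o)*o + o = d*o² + o = o + d*o²)
z = 81 (z = (-9)² = 81)
I(S, O) = -1/31 (I(S, O) = 1/(-31) = -1/31)
I(z, -14 + x(6, 2))² = (-1/31)² = 1/961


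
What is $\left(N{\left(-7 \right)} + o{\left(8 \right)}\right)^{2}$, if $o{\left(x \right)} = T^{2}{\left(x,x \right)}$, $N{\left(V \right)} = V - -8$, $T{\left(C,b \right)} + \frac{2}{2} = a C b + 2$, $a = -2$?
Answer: $260176900$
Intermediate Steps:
$T{\left(C,b \right)} = 1 - 2 C b$ ($T{\left(C,b \right)} = -1 + \left(- 2 C b + 2\right) = -1 - \left(-2 + 2 C b\right) = 1 - 2 C b$)
$N{\left(V \right)} = 8 + V$ ($N{\left(V \right)} = V + 8 = 8 + V$)
$o{\left(x \right)} = \left(1 - 2 x^{2}\right)^{2}$ ($o{\left(x \right)} = \left(1 - 2 x x\right)^{2} = \left(1 - 2 x^{2}\right)^{2}$)
$\left(N{\left(-7 \right)} + o{\left(8 \right)}\right)^{2} = \left(\left(8 - 7\right) + \left(1 - 2 \cdot 8^{2}\right)^{2}\right)^{2} = \left(1 + \left(1 - 128\right)^{2}\right)^{2} = \left(1 + \left(-127\right)^{2}\right)^{2} = \left(1 + 16129\right)^{2} = 16130^{2} = 260176900$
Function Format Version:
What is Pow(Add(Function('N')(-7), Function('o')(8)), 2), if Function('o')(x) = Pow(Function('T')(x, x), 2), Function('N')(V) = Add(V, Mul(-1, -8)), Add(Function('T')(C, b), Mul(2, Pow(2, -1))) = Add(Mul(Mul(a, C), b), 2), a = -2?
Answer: 260176900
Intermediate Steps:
Function('T')(C, b) = Add(1, Mul(-2, C, b)) (Function('T')(C, b) = Add(-1, Add(Mul(Mul(-2, C), b), 2)) = Add(-1, Add(Mul(-2, C, b), 2)) = Add(-1, Add(2, Mul(-2, C, b))) = Add(1, Mul(-2, C, b)))
Function('N')(V) = Add(8, V) (Function('N')(V) = Add(V, 8) = Add(8, V))
Function('o')(x) = Pow(Add(1, Mul(-2, Pow(x, 2))), 2) (Function('o')(x) = Pow(Add(1, Mul(-2, x, x)), 2) = Pow(Add(1, Mul(-2, Pow(x, 2))), 2))
Pow(Add(Function('N')(-7), Function('o')(8)), 2) = Pow(Add(Add(8, -7), Pow(Add(1, Mul(-2, Pow(8, 2))), 2)), 2) = Pow(Add(1, Pow(Add(1, Mul(-2, 64)), 2)), 2) = Pow(Add(1, Pow(Add(1, -128), 2)), 2) = Pow(Add(1, Pow(-127, 2)), 2) = Pow(Add(1, 16129), 2) = Pow(16130, 2) = 260176900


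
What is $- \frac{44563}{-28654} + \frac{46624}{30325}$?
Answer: $\frac{2687337071}{868932550} \approx 3.0927$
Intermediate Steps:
$- \frac{44563}{-28654} + \frac{46624}{30325} = \left(-44563\right) \left(- \frac{1}{28654}\right) + 46624 \cdot \frac{1}{30325} = \frac{44563}{28654} + \frac{46624}{30325} = \frac{2687337071}{868932550}$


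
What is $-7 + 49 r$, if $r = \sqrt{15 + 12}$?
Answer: $-7 + 147 \sqrt{3} \approx 247.61$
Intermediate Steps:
$r = 3 \sqrt{3}$ ($r = \sqrt{27} = 3 \sqrt{3} \approx 5.1962$)
$-7 + 49 r = -7 + 49 \cdot 3 \sqrt{3} = -7 + 147 \sqrt{3}$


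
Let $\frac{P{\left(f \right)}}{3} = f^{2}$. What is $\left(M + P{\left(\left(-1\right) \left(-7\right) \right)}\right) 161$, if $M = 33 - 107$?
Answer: $11753$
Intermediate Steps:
$P{\left(f \right)} = 3 f^{2}$
$M = -74$
$\left(M + P{\left(\left(-1\right) \left(-7\right) \right)}\right) 161 = \left(-74 + 3 \left(\left(-1\right) \left(-7\right)\right)^{2}\right) 161 = \left(-74 + 3 \cdot 7^{2}\right) 161 = \left(-74 + 3 \cdot 49\right) 161 = \left(-74 + 147\right) 161 = 73 \cdot 161 = 11753$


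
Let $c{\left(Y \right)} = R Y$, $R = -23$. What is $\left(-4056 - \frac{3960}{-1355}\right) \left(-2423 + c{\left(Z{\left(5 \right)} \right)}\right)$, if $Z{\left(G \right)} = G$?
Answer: $\frac{2787698592}{271} \approx 1.0287 \cdot 10^{7}$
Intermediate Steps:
$c{\left(Y \right)} = - 23 Y$
$\left(-4056 - \frac{3960}{-1355}\right) \left(-2423 + c{\left(Z{\left(5 \right)} \right)}\right) = \left(-4056 - \frac{3960}{-1355}\right) \left(-2423 - 115\right) = \left(-4056 - - \frac{792}{271}\right) \left(-2423 - 115\right) = \left(-4056 + \frac{792}{271}\right) \left(-2538\right) = \left(- \frac{1098384}{271}\right) \left(-2538\right) = \frac{2787698592}{271}$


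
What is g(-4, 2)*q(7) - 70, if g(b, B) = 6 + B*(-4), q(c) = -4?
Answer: -62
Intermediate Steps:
g(b, B) = 6 - 4*B
g(-4, 2)*q(7) - 70 = (6 - 4*2)*(-4) - 70 = (6 - 8)*(-4) - 70 = -2*(-4) - 70 = 8 - 70 = -62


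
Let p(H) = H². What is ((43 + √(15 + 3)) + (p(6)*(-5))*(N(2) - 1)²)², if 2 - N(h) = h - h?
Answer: 18787 - 822*√2 ≈ 17625.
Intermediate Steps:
N(h) = 2 (N(h) = 2 - (h - h) = 2 - 1*0 = 2 + 0 = 2)
((43 + √(15 + 3)) + (p(6)*(-5))*(N(2) - 1)²)² = ((43 + √(15 + 3)) + (6²*(-5))*(2 - 1)²)² = ((43 + √18) + (36*(-5))*1²)² = ((43 + 3*√2) - 180*1)² = ((43 + 3*√2) - 180)² = (-137 + 3*√2)²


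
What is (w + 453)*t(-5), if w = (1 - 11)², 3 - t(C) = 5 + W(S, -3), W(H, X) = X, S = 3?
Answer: 553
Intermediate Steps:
t(C) = 1 (t(C) = 3 - (5 - 3) = 3 - 1*2 = 3 - 2 = 1)
w = 100 (w = (-10)² = 100)
(w + 453)*t(-5) = (100 + 453)*1 = 553*1 = 553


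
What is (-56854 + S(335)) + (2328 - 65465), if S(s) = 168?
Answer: -119823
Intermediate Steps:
(-56854 + S(335)) + (2328 - 65465) = (-56854 + 168) + (2328 - 65465) = -56686 - 63137 = -119823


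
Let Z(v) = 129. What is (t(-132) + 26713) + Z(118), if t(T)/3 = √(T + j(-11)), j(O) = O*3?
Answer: 26842 + 3*I*√165 ≈ 26842.0 + 38.536*I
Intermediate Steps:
j(O) = 3*O
t(T) = 3*√(-33 + T) (t(T) = 3*√(T + 3*(-11)) = 3*√(T - 33) = 3*√(-33 + T))
(t(-132) + 26713) + Z(118) = (3*√(-33 - 132) + 26713) + 129 = (3*√(-165) + 26713) + 129 = (3*(I*√165) + 26713) + 129 = (3*I*√165 + 26713) + 129 = (26713 + 3*I*√165) + 129 = 26842 + 3*I*√165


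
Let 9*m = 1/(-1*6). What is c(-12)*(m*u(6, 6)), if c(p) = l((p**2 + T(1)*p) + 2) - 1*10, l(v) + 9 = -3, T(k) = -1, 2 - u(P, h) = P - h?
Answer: 22/27 ≈ 0.81481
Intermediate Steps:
u(P, h) = 2 + h - P (u(P, h) = 2 - (P - h) = 2 + (h - P) = 2 + h - P)
l(v) = -12 (l(v) = -9 - 3 = -12)
m = -1/54 (m = 1/(9*((-1*6))) = (1/9)/(-6) = (1/9)*(-1/6) = -1/54 ≈ -0.018519)
c(p) = -22 (c(p) = -12 - 1*10 = -12 - 10 = -22)
c(-12)*(m*u(6, 6)) = -(-11)*(2 + 6 - 1*6)/27 = -(-11)*(2 + 6 - 6)/27 = -(-11)*2/27 = -22*(-1/27) = 22/27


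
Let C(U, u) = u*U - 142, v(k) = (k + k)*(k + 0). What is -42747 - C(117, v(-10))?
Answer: -66005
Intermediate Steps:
v(k) = 2*k² (v(k) = (2*k)*k = 2*k²)
C(U, u) = -142 + U*u (C(U, u) = U*u - 142 = -142 + U*u)
-42747 - C(117, v(-10)) = -42747 - (-142 + 117*(2*(-10)²)) = -42747 - (-142 + 117*(2*100)) = -42747 - (-142 + 117*200) = -42747 - (-142 + 23400) = -42747 - 1*23258 = -42747 - 23258 = -66005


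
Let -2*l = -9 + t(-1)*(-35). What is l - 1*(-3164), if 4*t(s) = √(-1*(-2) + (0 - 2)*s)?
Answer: 12709/4 ≈ 3177.3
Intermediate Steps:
t(s) = √(2 - 2*s)/4 (t(s) = √(-1*(-2) + (0 - 2)*s)/4 = √(2 - 2*s)/4)
l = 53/4 (l = -(-9 + (√(2 - 2*(-1))/4)*(-35))/2 = -(-9 + (√(2 + 2)/4)*(-35))/2 = -(-9 + (√4/4)*(-35))/2 = -(-9 + ((¼)*2)*(-35))/2 = -(-9 + (½)*(-35))/2 = -(-9 - 35/2)/2 = -½*(-53/2) = 53/4 ≈ 13.250)
l - 1*(-3164) = 53/4 - 1*(-3164) = 53/4 + 3164 = 12709/4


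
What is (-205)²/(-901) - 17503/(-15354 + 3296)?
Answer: -490967247/10864258 ≈ -45.191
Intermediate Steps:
(-205)²/(-901) - 17503/(-15354 + 3296) = 42025*(-1/901) - 17503/(-12058) = -42025/901 - 17503*(-1/12058) = -42025/901 + 17503/12058 = -490967247/10864258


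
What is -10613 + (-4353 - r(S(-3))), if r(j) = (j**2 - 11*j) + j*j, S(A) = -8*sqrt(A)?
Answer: -14582 - 88*I*sqrt(3) ≈ -14582.0 - 152.42*I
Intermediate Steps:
r(j) = -11*j + 2*j**2 (r(j) = (j**2 - 11*j) + j**2 = -11*j + 2*j**2)
-10613 + (-4353 - r(S(-3))) = -10613 + (-4353 - (-8*I*sqrt(3))*(-11 + 2*(-8*I*sqrt(3)))) = -10613 + (-4353 - (-8*I*sqrt(3))*(-11 - 16*I*sqrt(3))) = -10613 + (-4353 - (-8)*I*sqrt(3)*(-11 - 16*I*sqrt(3))) = -10613 + (-4353 + 8*I*sqrt(3)*(-11 - 16*I*sqrt(3))) = -14966 + 8*I*sqrt(3)*(-11 - 16*I*sqrt(3))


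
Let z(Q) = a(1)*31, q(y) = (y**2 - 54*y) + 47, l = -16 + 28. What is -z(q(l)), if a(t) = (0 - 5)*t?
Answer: 155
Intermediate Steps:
a(t) = -5*t
l = 12
q(y) = 47 + y**2 - 54*y
z(Q) = -155 (z(Q) = -5*1*31 = -5*31 = -155)
-z(q(l)) = -1*(-155) = 155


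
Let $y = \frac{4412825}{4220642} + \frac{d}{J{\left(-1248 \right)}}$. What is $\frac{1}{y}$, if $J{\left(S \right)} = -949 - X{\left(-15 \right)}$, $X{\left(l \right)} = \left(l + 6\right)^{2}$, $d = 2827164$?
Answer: $- \frac{2173630630}{5963950954769} \approx -0.00036446$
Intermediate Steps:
$X{\left(l \right)} = \left(6 + l\right)^{2}$
$J{\left(S \right)} = -1030$ ($J{\left(S \right)} = -949 - \left(6 - 15\right)^{2} = -949 - \left(-9\right)^{2} = -949 - 81 = -1030$)
$y = - \frac{5963950954769}{2173630630}$ ($y = \frac{4412825}{4220642} + \frac{2827164}{-1030} = 4412825 \cdot \frac{1}{4220642} + 2827164 \left(- \frac{1}{1030}\right) = \frac{4412825}{4220642} - \frac{1413582}{515} = - \frac{5963950954769}{2173630630} \approx -2743.8$)
$\frac{1}{y} = \frac{1}{- \frac{5963950954769}{2173630630}} = - \frac{2173630630}{5963950954769}$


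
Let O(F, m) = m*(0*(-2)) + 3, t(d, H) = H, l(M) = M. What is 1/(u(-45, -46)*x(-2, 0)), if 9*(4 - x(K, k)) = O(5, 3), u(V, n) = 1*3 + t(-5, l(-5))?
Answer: -3/22 ≈ -0.13636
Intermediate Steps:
O(F, m) = 3 (O(F, m) = m*0 + 3 = 0 + 3 = 3)
u(V, n) = -2 (u(V, n) = 1*3 - 5 = 3 - 5 = -2)
x(K, k) = 11/3 (x(K, k) = 4 - 1/9*3 = 4 - 1/3 = 11/3)
1/(u(-45, -46)*x(-2, 0)) = 1/(-2*11/3) = 1/(-22/3) = -3/22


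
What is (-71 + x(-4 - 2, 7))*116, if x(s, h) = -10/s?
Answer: -24128/3 ≈ -8042.7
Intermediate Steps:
(-71 + x(-4 - 2, 7))*116 = (-71 - 10/(-4 - 2))*116 = (-71 - 10/(-6))*116 = (-71 - 10*(-⅙))*116 = (-71 + 5/3)*116 = -208/3*116 = -24128/3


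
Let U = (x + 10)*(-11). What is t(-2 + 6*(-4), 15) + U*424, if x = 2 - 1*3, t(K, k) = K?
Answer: -42002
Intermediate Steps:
x = -1 (x = 2 - 3 = -1)
U = -99 (U = (-1 + 10)*(-11) = 9*(-11) = -99)
t(-2 + 6*(-4), 15) + U*424 = (-2 + 6*(-4)) - 99*424 = (-2 - 24) - 41976 = -26 - 41976 = -42002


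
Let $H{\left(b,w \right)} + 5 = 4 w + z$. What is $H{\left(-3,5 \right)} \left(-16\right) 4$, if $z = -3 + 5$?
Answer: $-1088$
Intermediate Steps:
$z = 2$
$H{\left(b,w \right)} = -3 + 4 w$ ($H{\left(b,w \right)} = -5 + \left(4 w + 2\right) = -5 + \left(2 + 4 w\right) = -3 + 4 w$)
$H{\left(-3,5 \right)} \left(-16\right) 4 = \left(-3 + 4 \cdot 5\right) \left(-16\right) 4 = \left(-3 + 20\right) \left(-16\right) 4 = 17 \left(-16\right) 4 = \left(-272\right) 4 = -1088$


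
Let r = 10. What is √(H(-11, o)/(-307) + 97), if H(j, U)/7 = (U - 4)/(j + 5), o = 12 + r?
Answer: 10*√91486/307 ≈ 9.8523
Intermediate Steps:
o = 22 (o = 12 + 10 = 22)
H(j, U) = 7*(-4 + U)/(5 + j) (H(j, U) = 7*((U - 4)/(j + 5)) = 7*((-4 + U)/(5 + j)) = 7*(-4 + U)/(5 + j))
√(H(-11, o)/(-307) + 97) = √((7*(-4 + 22)/(5 - 11))/(-307) + 97) = √((7*18/(-6))*(-1/307) + 97) = √((7*(-⅙)*18)*(-1/307) + 97) = √(-21*(-1/307) + 97) = √(21/307 + 97) = √(29800/307) = 10*√91486/307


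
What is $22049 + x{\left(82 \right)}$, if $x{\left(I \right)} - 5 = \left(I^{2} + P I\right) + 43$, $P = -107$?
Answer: $20047$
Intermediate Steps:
$x{\left(I \right)} = 48 + I^{2} - 107 I$ ($x{\left(I \right)} = 5 + \left(\left(I^{2} - 107 I\right) + 43\right) = 5 + \left(43 + I^{2} - 107 I\right) = 48 + I^{2} - 107 I$)
$22049 + x{\left(82 \right)} = 22049 + \left(48 + 82^{2} - 8774\right) = 22049 + \left(48 + 6724 - 8774\right) = 22049 - 2002 = 20047$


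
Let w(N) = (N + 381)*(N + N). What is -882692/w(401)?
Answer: -220673/156791 ≈ -1.4074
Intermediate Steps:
w(N) = 2*N*(381 + N) (w(N) = (381 + N)*(2*N) = 2*N*(381 + N))
-882692/w(401) = -882692*1/(802*(381 + 401)) = -882692/(2*401*782) = -882692/627164 = -882692*1/627164 = -220673/156791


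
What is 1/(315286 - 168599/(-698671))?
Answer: 698671/220281353505 ≈ 3.1717e-6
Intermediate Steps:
1/(315286 - 168599/(-698671)) = 1/(315286 - 168599*(-1/698671)) = 1/(315286 + 168599/698671) = 1/(220281353505/698671) = 698671/220281353505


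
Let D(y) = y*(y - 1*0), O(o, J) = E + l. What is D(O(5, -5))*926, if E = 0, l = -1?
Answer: 926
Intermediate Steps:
O(o, J) = -1 (O(o, J) = 0 - 1 = -1)
D(y) = y² (D(y) = y*(y + 0) = y*y = y²)
D(O(5, -5))*926 = (-1)²*926 = 1*926 = 926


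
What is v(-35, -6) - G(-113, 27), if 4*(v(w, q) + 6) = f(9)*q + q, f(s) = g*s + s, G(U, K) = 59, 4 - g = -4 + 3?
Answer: -295/2 ≈ -147.50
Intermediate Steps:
g = 5 (g = 4 - (-4 + 3) = 4 - 1*(-1) = 4 + 1 = 5)
f(s) = 6*s (f(s) = 5*s + s = 6*s)
v(w, q) = -6 + 55*q/4 (v(w, q) = -6 + ((6*9)*q + q)/4 = -6 + (54*q + q)/4 = -6 + (55*q)/4 = -6 + 55*q/4)
v(-35, -6) - G(-113, 27) = (-6 + (55/4)*(-6)) - 1*59 = (-6 - 165/2) - 59 = -177/2 - 59 = -295/2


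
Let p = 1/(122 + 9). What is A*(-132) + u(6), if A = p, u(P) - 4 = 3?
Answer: 785/131 ≈ 5.9924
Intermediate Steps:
u(P) = 7 (u(P) = 4 + 3 = 7)
p = 1/131 ≈ 0.0076336
A = 1/131 ≈ 0.0076336
A*(-132) + u(6) = (1/131)*(-132) + 7 = -132/131 + 7 = 785/131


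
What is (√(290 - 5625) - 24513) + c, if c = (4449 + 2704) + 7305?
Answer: -10055 + I*√5335 ≈ -10055.0 + 73.041*I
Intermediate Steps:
c = 14458 (c = 7153 + 7305 = 14458)
(√(290 - 5625) - 24513) + c = (√(290 - 5625) - 24513) + 14458 = (√(-5335) - 24513) + 14458 = (I*√5335 - 24513) + 14458 = (-24513 + I*√5335) + 14458 = -10055 + I*√5335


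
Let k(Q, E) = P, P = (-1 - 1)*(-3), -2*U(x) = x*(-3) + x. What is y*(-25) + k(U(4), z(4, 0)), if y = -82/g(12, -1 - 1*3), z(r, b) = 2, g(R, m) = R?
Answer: 1061/6 ≈ 176.83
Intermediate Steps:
U(x) = x (U(x) = -(x*(-3) + x)/2 = -(-3*x + x)/2 = -(-1)*x = x)
P = 6 (P = -2*(-3) = 6)
k(Q, E) = 6
y = -41/6 (y = -82/12 = -82*1/12 = -41/6 ≈ -6.8333)
y*(-25) + k(U(4), z(4, 0)) = -41/6*(-25) + 6 = 1025/6 + 6 = 1061/6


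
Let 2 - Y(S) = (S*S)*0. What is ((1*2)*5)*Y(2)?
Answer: 20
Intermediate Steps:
Y(S) = 2 (Y(S) = 2 - S*S*0 = 2 - S²*0 = 2 - 1*0 = 2 + 0 = 2)
((1*2)*5)*Y(2) = ((1*2)*5)*2 = (2*5)*2 = 10*2 = 20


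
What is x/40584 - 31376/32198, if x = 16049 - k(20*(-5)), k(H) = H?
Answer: -125566347/217787272 ≈ -0.57656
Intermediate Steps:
x = 16149 (x = 16049 - 20*(-5) = 16049 - 1*(-100) = 16049 + 100 = 16149)
x/40584 - 31376/32198 = 16149/40584 - 31376/32198 = 16149*(1/40584) - 31376*1/32198 = 5383/13528 - 15688/16099 = -125566347/217787272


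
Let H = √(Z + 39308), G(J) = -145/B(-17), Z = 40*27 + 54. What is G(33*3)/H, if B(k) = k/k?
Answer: -145*√40442/40442 ≈ -0.72103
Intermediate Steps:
B(k) = 1
Z = 1134 (Z = 1080 + 54 = 1134)
G(J) = -145 (G(J) = -145/1 = -145*1 = -145)
H = √40442 (H = √(1134 + 39308) = √40442 ≈ 201.10)
G(33*3)/H = -145*√40442/40442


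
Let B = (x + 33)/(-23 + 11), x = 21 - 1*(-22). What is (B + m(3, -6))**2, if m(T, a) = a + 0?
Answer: 1369/9 ≈ 152.11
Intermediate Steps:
x = 43 (x = 21 + 22 = 43)
m(T, a) = a
B = -19/3 (B = (43 + 33)/(-23 + 11) = 76/(-12) = 76*(-1/12) = -19/3 ≈ -6.3333)
(B + m(3, -6))**2 = (-19/3 - 6)**2 = (-37/3)**2 = 1369/9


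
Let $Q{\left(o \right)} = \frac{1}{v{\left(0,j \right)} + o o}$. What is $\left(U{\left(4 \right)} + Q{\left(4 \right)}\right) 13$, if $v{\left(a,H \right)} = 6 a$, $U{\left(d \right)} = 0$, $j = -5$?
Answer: $\frac{13}{16} \approx 0.8125$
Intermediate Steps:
$Q{\left(o \right)} = \frac{1}{o^{2}}$ ($Q{\left(o \right)} = \frac{1}{6 \cdot 0 + o o} = \frac{1}{0 + o^{2}} = \frac{1}{o^{2}}$)
$\left(U{\left(4 \right)} + Q{\left(4 \right)}\right) 13 = \left(0 + \frac{1}{16}\right) 13 = \frac{1}{16} \cdot 13 = \frac{13}{16}$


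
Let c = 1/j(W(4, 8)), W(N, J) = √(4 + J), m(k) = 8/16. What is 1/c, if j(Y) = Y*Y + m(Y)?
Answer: 25/2 ≈ 12.500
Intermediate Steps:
m(k) = ½ (m(k) = 8*(1/16) = ½)
j(Y) = ½ + Y² (j(Y) = Y*Y + ½ = Y² + ½ = ½ + Y²)
c = 2/25 (c = 1/(½ + (√(4 + 8))²) = 1/(½ + (√12)²) = 1/(½ + (2*√3)²) = 1/(½ + 12) = 1/(25/2) = 2/25 ≈ 0.080000)
1/c = 1/(2/25) = 25/2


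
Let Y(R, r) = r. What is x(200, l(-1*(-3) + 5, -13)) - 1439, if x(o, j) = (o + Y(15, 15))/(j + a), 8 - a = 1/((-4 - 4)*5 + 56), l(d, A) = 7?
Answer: -340481/239 ≈ -1424.6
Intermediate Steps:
a = 127/16 (a = 8 - 1/((-4 - 4)*5 + 56) = 8 - 1/(-8*5 + 56) = 8 - 1/(-40 + 56) = 8 - 1/16 = 127/16 ≈ 7.9375)
x(o, j) = (15 + o)/(127/16 + j) (x(o, j) = (o + 15)/(j + 127/16) = (15 + o)/(127/16 + j))
x(200, l(-1*(-3) + 5, -13)) - 1439 = 16*(15 + 200)/(127 + 16*7) - 1439 = 16*215/(127 + 112) - 1439 = 16*215/239 - 1439 = 16*(1/239)*215 - 1439 = 3440/239 - 1439 = -340481/239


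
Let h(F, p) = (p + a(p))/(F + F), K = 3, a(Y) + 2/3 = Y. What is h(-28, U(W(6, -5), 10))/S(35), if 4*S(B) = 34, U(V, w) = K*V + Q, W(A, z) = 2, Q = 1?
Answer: -10/357 ≈ -0.028011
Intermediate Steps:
a(Y) = -2/3 + Y
U(V, w) = 1 + 3*V (U(V, w) = 3*V + 1 = 1 + 3*V)
h(F, p) = (-2/3 + 2*p)/(2*F) (h(F, p) = (p + (-2/3 + p))/(F + F) = (-2/3 + 2*p)/((2*F)) = (-2/3 + 2*p)*(1/(2*F)) = (-2/3 + 2*p)/(2*F))
S(B) = 17/2 (S(B) = (1/4)*34 = 17/2)
h(-28, U(W(6, -5), 10))/S(35) = ((-1/3 + (1 + 3*2))/(-28))/(17/2) = -(-1/3 + (1 + 6))/28*(2/17) = -(-1/3 + 7)/28*(2/17) = -1/28*20/3*(2/17) = -5/21*2/17 = -10/357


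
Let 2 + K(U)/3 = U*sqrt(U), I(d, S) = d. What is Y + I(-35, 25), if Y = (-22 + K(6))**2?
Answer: 2693 - 1008*sqrt(6) ≈ 223.91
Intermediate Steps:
K(U) = -6 + 3*U**(3/2) (K(U) = -6 + 3*(U*sqrt(U)) = -6 + 3*U**(3/2))
Y = (-28 + 18*sqrt(6))**2 (Y = (-22 + (-6 + 3*6**(3/2)))**2 = (-22 + (-6 + 3*(6*sqrt(6))))**2 = (-22 + (-6 + 18*sqrt(6)))**2 = (-28 + 18*sqrt(6))**2 ≈ 258.91)
Y + I(-35, 25) = (2728 - 1008*sqrt(6)) - 35 = 2693 - 1008*sqrt(6)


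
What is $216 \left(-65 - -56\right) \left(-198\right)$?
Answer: $384912$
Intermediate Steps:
$216 \left(-65 - -56\right) \left(-198\right) = 216 \left(-65 + 56\right) \left(-198\right) = 216 \left(-9\right) \left(-198\right) = \left(-1944\right) \left(-198\right) = 384912$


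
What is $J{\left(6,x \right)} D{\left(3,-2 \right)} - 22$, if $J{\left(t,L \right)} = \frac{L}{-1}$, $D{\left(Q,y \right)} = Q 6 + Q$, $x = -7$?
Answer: $125$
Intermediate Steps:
$D{\left(Q,y \right)} = 7 Q$ ($D{\left(Q,y \right)} = 6 Q + Q = 7 Q$)
$J{\left(t,L \right)} = - L$ ($J{\left(t,L \right)} = L \left(-1\right) = - L$)
$J{\left(6,x \right)} D{\left(3,-2 \right)} - 22 = \left(-1\right) \left(-7\right) 7 \cdot 3 - 22 = 7 \cdot 21 - 22 = 147 - 22 = 125$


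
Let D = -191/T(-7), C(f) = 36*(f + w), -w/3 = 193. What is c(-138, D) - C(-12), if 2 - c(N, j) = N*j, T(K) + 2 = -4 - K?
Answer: -5080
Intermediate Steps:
w = -579 (w = -3*193 = -579)
T(K) = -6 - K (T(K) = -2 + (-4 - K) = -6 - K)
C(f) = -20844 + 36*f (C(f) = 36*(f - 579) = 36*(-579 + f) = -20844 + 36*f)
D = -191 (D = -191/(-6 - 1*(-7)) = -191/(-6 + 7) = -191/1 = -191*1 = -191)
c(N, j) = 2 - N*j
c(-138, D) - C(-12) = (2 - 1*(-138)*(-191)) - (-20844 + 36*(-12)) = (2 - 26358) - (-20844 - 432) = -26356 - 1*(-21276) = -26356 + 21276 = -5080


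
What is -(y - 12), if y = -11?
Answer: 23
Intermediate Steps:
-(y - 12) = -(-11 - 12) = -1*(-23) = 23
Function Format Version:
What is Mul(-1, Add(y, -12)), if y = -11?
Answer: 23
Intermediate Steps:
Mul(-1, Add(y, -12)) = Mul(-1, Add(-11, -12)) = Mul(-1, -23) = 23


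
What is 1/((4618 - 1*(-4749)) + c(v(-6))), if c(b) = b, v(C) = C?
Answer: 1/9361 ≈ 0.00010683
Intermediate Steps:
1/((4618 - 1*(-4749)) + c(v(-6))) = 1/((4618 - 1*(-4749)) - 6) = 1/((4618 + 4749) - 6) = 1/(9367 - 6) = 1/9361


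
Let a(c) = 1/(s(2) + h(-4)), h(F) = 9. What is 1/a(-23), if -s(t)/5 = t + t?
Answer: -11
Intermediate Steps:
s(t) = -10*t (s(t) = -5*(t + t) = -10*t)
a(c) = -1/11 (a(c) = 1/(-10*2 + 9) = 1/(-20 + 9) = 1/(-11) = -1/11)
1/a(-23) = 1/(-1/11) = -11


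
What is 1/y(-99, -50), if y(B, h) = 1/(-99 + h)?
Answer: -149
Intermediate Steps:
1/y(-99, -50) = 1/(1/(-99 - 50)) = 1/(1/(-149)) = 1/(-1/149) = -149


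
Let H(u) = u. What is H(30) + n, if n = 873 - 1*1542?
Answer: -639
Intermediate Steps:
n = -669 (n = 873 - 1542 = -669)
H(30) + n = 30 - 669 = -639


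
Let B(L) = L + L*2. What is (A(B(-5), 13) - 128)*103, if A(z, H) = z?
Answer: -14729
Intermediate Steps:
B(L) = 3*L (B(L) = L + 2*L = 3*L)
(A(B(-5), 13) - 128)*103 = (3*(-5) - 128)*103 = (-15 - 128)*103 = -143*103 = -14729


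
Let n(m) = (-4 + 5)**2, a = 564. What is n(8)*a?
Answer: 564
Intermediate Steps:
n(m) = 1 (n(m) = 1**2 = 1)
n(8)*a = 1*564 = 564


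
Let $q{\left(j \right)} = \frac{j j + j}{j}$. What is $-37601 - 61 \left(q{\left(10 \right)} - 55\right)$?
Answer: $-34917$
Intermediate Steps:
$q{\left(j \right)} = \frac{j + j^{2}}{j}$ ($q{\left(j \right)} = \frac{j^{2} + j}{j} = \frac{j + j^{2}}{j}$)
$-37601 - 61 \left(q{\left(10 \right)} - 55\right) = -37601 - 61 \left(\left(1 + 10\right) - 55\right) = -37601 - 61 \left(11 - 55\right) = -37601 - -2684 = -37601 + 2684 = -34917$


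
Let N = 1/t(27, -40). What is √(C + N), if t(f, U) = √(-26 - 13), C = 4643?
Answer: √(7062003 - 39*I*√39)/39 ≈ 68.14 - 0.001175*I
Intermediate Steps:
t(f, U) = I*√39 (t(f, U) = √(-39) = I*√39)
N = -I*√39/39 (N = 1/(I*√39) = -I*√39/39 ≈ -0.16013*I)
√(C + N) = √(4643 - I*√39/39)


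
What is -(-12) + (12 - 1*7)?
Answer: 17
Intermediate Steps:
-(-12) + (12 - 1*7) = -6*(-2) + (12 - 7) = 12 + 5 = 17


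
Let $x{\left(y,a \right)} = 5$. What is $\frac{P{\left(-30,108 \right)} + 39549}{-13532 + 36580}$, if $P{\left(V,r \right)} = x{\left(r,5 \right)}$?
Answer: $\frac{19777}{11524} \approx 1.7162$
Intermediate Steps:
$P{\left(V,r \right)} = 5$
$\frac{P{\left(-30,108 \right)} + 39549}{-13532 + 36580} = \frac{5 + 39549}{-13532 + 36580} = \frac{39554}{23048} = 39554 \cdot \frac{1}{23048} = \frac{19777}{11524}$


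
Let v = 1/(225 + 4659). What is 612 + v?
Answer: 2989009/4884 ≈ 612.00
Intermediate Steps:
v = 1/4884 ≈ 0.00020475
612 + v = 612 + 1/4884 = 2989009/4884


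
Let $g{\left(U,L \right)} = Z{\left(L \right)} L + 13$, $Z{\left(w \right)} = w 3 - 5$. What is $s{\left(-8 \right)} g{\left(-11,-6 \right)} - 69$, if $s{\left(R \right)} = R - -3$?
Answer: $-824$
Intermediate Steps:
$s{\left(R \right)} = 3 + R$ ($s{\left(R \right)} = R + 3 = 3 + R$)
$Z{\left(w \right)} = -5 + 3 w$ ($Z{\left(w \right)} = 3 w - 5 = -5 + 3 w$)
$g{\left(U,L \right)} = 13 + L \left(-5 + 3 L\right)$ ($g{\left(U,L \right)} = \left(-5 + 3 L\right) L + 13 = L \left(-5 + 3 L\right) + 13 = 13 + L \left(-5 + 3 L\right)$)
$s{\left(-8 \right)} g{\left(-11,-6 \right)} - 69 = \left(3 - 8\right) \left(13 - 6 \left(-5 + 3 \left(-6\right)\right)\right) - 69 = - 5 \left(13 - 6 \left(-5 - 18\right)\right) - 69 = - 5 \left(13 - -138\right) - 69 = - 5 \left(13 + 138\right) - 69 = \left(-5\right) 151 - 69 = -755 - 69 = -824$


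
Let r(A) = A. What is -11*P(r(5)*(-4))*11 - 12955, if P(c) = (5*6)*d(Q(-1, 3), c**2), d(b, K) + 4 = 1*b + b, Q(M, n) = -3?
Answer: 23345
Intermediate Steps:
d(b, K) = -4 + 2*b (d(b, K) = -4 + (1*b + b) = -4 + (b + b) = -4 + 2*b)
P(c) = -300 (P(c) = (5*6)*(-4 + 2*(-3)) = 30*(-4 - 6) = 30*(-10) = -300)
-11*P(r(5)*(-4))*11 - 12955 = -11*(-300)*11 - 12955 = 3300*11 - 12955 = 36300 - 12955 = 23345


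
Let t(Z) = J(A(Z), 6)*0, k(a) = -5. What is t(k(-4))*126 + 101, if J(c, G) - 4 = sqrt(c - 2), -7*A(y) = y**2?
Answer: 101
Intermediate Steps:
A(y) = -y**2/7
J(c, G) = 4 + sqrt(-2 + c) (J(c, G) = 4 + sqrt(c - 2) = 4 + sqrt(-2 + c))
t(Z) = 0 (t(Z) = (4 + sqrt(-2 - Z**2/7))*0 = 0)
t(k(-4))*126 + 101 = 0*126 + 101 = 0 + 101 = 101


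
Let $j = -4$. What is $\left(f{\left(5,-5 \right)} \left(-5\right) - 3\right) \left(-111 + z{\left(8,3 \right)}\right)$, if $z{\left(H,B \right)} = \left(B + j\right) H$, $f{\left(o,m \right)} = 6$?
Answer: $3927$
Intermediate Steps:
$z{\left(H,B \right)} = H \left(-4 + B\right)$ ($z{\left(H,B \right)} = \left(B - 4\right) H = \left(-4 + B\right) H = H \left(-4 + B\right)$)
$\left(f{\left(5,-5 \right)} \left(-5\right) - 3\right) \left(-111 + z{\left(8,3 \right)}\right) = \left(6 \left(-5\right) - 3\right) \left(-111 + 8 \left(-4 + 3\right)\right) = \left(-30 - 3\right) \left(-111 + 8 \left(-1\right)\right) = - 33 \left(-111 - 8\right) = \left(-33\right) \left(-119\right) = 3927$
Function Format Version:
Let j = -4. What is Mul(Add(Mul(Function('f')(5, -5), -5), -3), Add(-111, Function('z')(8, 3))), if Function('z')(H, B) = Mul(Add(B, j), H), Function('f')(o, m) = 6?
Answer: 3927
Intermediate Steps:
Function('z')(H, B) = Mul(H, Add(-4, B)) (Function('z')(H, B) = Mul(Add(B, -4), H) = Mul(Add(-4, B), H) = Mul(H, Add(-4, B)))
Mul(Add(Mul(Function('f')(5, -5), -5), -3), Add(-111, Function('z')(8, 3))) = Mul(Add(Mul(6, -5), -3), Add(-111, Mul(8, Add(-4, 3)))) = Mul(Add(-30, -3), Add(-111, Mul(8, -1))) = Mul(-33, Add(-111, -8)) = Mul(-33, -119) = 3927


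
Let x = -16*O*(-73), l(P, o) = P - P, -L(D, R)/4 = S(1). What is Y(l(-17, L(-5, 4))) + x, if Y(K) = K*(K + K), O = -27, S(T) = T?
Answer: -31536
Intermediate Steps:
L(D, R) = -4 (L(D, R) = -4*1 = -4)
l(P, o) = 0
x = -31536 (x = -16*(-27)*(-73) = 432*(-73) = -31536)
Y(K) = 2*K² (Y(K) = K*(2*K) = 2*K²)
Y(l(-17, L(-5, 4))) + x = 2*0² - 31536 = 2*0 - 31536 = 0 - 31536 = -31536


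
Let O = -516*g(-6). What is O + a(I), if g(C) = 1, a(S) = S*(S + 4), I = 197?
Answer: 39081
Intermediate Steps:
a(S) = S*(4 + S)
O = -516 (O = -516*1 = -516)
O + a(I) = -516 + 197*(4 + 197) = -516 + 197*201 = -516 + 39597 = 39081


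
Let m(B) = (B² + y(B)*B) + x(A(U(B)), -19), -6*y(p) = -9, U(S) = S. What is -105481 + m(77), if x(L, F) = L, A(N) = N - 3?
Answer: -198725/2 ≈ -99363.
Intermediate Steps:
y(p) = 3/2 (y(p) = -⅙*(-9) = 3/2)
A(N) = -3 + N
m(B) = -3 + B² + 5*B/2 (m(B) = (B² + 3*B/2) + (-3 + B) = -3 + B² + 5*B/2)
-105481 + m(77) = -105481 + (-3 + 77² + (5/2)*77) = -105481 + (-3 + 5929 + 385/2) = -105481 + 12237/2 = -198725/2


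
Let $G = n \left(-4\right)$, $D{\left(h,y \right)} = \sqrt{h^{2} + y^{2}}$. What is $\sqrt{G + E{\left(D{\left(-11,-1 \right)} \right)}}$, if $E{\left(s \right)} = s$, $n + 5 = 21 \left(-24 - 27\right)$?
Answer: $\sqrt{4304 + \sqrt{122}} \approx 65.689$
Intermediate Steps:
$n = -1076$ ($n = -5 + 21 \left(-24 - 27\right) = -5 + 21 \left(-51\right) = -5 - 1071 = -1076$)
$G = 4304$ ($G = \left(-1076\right) \left(-4\right) = 4304$)
$\sqrt{G + E{\left(D{\left(-11,-1 \right)} \right)}} = \sqrt{4304 + \sqrt{\left(-11\right)^{2} + \left(-1\right)^{2}}} = \sqrt{4304 + \sqrt{121 + 1}} = \sqrt{4304 + \sqrt{122}}$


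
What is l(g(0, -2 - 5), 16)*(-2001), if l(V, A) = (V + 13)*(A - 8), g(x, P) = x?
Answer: -208104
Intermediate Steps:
l(V, A) = (-8 + A)*(13 + V) (l(V, A) = (13 + V)*(-8 + A) = (-8 + A)*(13 + V))
l(g(0, -2 - 5), 16)*(-2001) = (-104 - 8*0 + 13*16 + 16*0)*(-2001) = (-104 + 0 + 208 + 0)*(-2001) = 104*(-2001) = -208104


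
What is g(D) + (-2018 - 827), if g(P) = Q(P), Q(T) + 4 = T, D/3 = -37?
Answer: -2960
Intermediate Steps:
D = -111 (D = 3*(-37) = -111)
Q(T) = -4 + T
g(P) = -4 + P
g(D) + (-2018 - 827) = (-4 - 111) + (-2018 - 827) = -115 - 2845 = -2960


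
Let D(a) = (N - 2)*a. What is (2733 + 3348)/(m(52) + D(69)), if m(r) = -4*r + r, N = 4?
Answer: -2027/6 ≈ -337.83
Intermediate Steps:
D(a) = 2*a (D(a) = (4 - 2)*a = 2*a)
m(r) = -3*r
(2733 + 3348)/(m(52) + D(69)) = (2733 + 3348)/(-3*52 + 2*69) = 6081/(-156 + 138) = 6081/(-18) = 6081*(-1/18) = -2027/6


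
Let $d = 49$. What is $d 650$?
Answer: $31850$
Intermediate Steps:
$d 650 = 49 \cdot 650 = 31850$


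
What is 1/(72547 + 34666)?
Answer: 1/107213 ≈ 9.3272e-6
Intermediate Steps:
1/(72547 + 34666) = 1/107213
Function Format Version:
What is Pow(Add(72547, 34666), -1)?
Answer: Rational(1, 107213) ≈ 9.3272e-6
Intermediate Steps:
Pow(Add(72547, 34666), -1) = Pow(107213, -1) = Rational(1, 107213)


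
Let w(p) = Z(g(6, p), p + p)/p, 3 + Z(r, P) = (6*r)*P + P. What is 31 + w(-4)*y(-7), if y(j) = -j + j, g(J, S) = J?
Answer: 31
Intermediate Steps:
y(j) = 0
Z(r, P) = -3 + P + 6*P*r (Z(r, P) = -3 + ((6*r)*P + P) = -3 + (6*P*r + P) = -3 + (P + 6*P*r) = -3 + P + 6*P*r)
w(p) = (-3 + 74*p)/p (w(p) = (-3 + (p + p) + 6*(p + p)*6)/p = (-3 + 2*p + 6*(2*p)*6)/p = (-3 + 2*p + 72*p)/p = (-3 + 74*p)/p)
31 + w(-4)*y(-7) = 31 + (74 - 3/(-4))*0 = 31 + (74 - 3*(-1/4))*0 = 31 + (74 + 3/4)*0 = 31 + (299/4)*0 = 31 + 0 = 31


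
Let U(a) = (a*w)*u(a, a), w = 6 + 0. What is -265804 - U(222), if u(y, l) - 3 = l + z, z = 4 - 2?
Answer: -568168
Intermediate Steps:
w = 6
z = 2
u(y, l) = 5 + l (u(y, l) = 3 + (l + 2) = 3 + (2 + l) = 5 + l)
U(a) = 6*a*(5 + a) (U(a) = (a*6)*(5 + a) = (6*a)*(5 + a) = 6*a*(5 + a))
-265804 - U(222) = -265804 - 6*222*(5 + 222) = -265804 - 6*222*227 = -265804 - 1*302364 = -265804 - 302364 = -568168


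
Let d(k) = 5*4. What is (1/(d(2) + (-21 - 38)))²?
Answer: 1/1521 ≈ 0.00065746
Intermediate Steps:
d(k) = 20
(1/(d(2) + (-21 - 38)))² = (1/(20 + (-21 - 38)))² = (1/(20 - 59))² = (1/(-39))² = (-1/39)² = 1/1521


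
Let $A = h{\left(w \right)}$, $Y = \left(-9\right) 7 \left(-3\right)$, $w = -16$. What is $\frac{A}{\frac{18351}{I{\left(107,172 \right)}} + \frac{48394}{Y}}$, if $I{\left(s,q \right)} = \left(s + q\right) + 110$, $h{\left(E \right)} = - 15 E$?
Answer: $\frac{3529008}{4458721} \approx 0.79148$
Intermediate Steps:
$Y = 189$ ($Y = \left(-63\right) \left(-3\right) = 189$)
$I{\left(s,q \right)} = 110 + q + s$ ($I{\left(s,q \right)} = \left(q + s\right) + 110 = 110 + q + s$)
$A = 240$ ($A = \left(-15\right) \left(-16\right) = 240$)
$\frac{A}{\frac{18351}{I{\left(107,172 \right)}} + \frac{48394}{Y}} = \frac{240}{\frac{18351}{110 + 172 + 107} + \frac{48394}{189}} = \frac{240}{\frac{18351}{389} + 48394 \cdot \frac{1}{189}} = \frac{240}{18351 \cdot \frac{1}{389} + \frac{48394}{189}} = \frac{240}{\frac{18351}{389} + \frac{48394}{189}} = \frac{240}{\frac{22293605}{73521}} = 240 \cdot \frac{73521}{22293605} = \frac{3529008}{4458721}$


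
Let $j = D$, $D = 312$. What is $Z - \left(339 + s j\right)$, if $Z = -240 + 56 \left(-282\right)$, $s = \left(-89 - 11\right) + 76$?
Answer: $-8883$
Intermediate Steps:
$s = -24$ ($s = -100 + 76 = -24$)
$j = 312$
$Z = -16032$ ($Z = -240 - 15792 = -16032$)
$Z - \left(339 + s j\right) = -16032 - \left(339 - 7488\right) = -16032 - -7149 = -16032 + 7149 = -8883$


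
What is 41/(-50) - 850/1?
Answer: -42541/50 ≈ -850.82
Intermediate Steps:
41/(-50) - 850/1 = 41*(-1/50) - 850 = -41/50 - 25*34 = -41/50 - 850 = -42541/50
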